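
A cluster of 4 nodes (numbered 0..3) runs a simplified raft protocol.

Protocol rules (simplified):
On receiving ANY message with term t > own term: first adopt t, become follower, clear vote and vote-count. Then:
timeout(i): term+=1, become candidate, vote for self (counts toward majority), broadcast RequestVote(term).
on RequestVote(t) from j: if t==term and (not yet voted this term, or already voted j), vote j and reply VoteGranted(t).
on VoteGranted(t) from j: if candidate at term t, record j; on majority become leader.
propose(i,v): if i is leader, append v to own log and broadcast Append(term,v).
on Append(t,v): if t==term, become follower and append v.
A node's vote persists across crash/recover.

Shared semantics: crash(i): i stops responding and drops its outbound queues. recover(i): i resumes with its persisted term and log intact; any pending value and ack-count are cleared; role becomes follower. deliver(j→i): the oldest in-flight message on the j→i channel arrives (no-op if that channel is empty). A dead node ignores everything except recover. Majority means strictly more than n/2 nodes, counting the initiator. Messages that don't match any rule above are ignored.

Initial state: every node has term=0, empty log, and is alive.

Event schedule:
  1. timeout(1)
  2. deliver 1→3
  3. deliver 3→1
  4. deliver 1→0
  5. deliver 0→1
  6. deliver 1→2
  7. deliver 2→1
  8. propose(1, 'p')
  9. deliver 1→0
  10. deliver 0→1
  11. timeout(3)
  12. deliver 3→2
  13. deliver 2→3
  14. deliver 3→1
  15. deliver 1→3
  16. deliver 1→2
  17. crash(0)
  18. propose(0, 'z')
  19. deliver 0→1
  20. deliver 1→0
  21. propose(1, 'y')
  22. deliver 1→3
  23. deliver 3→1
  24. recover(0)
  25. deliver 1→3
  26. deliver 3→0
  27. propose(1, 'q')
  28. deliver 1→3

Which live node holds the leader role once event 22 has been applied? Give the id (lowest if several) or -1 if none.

e1 timeout(1): 1[cand,t=1,-]
e2 deliver 1→3: 3[foll,t=1,-]
e3 deliver 3→1: ·
e4 deliver 1→0: 0[foll,t=1,-]
e5 deliver 0→1: 1[lead,t=1,-]
e6 deliver 1→2: 2[foll,t=1,-]
e7 deliver 2→1: ·
e8 propose(1,'p'): 1[lead,t=1,p]
e9 deliver 1→0: 0[foll,t=1,p]
e10 deliver 0→1: ·
e11 timeout(3): 3[cand,t=2,-]
e12 deliver 3→2: 2[foll,t=2,-]
e13 deliver 2→3: ·
e14 deliver 3→1: 1[foll,t=2,p]
e15 deliver 1→3: ·
e16 deliver 1→2: ·
e17 crash(0): 0[✗foll,t=1,p]
e18 propose(0,'z'): ·
e19 deliver 0→1: ·
e20 deliver 1→0: ·
e21 propose(1,'y'): ·
e22 deliver 1→3: 3[lead,t=2,-]

3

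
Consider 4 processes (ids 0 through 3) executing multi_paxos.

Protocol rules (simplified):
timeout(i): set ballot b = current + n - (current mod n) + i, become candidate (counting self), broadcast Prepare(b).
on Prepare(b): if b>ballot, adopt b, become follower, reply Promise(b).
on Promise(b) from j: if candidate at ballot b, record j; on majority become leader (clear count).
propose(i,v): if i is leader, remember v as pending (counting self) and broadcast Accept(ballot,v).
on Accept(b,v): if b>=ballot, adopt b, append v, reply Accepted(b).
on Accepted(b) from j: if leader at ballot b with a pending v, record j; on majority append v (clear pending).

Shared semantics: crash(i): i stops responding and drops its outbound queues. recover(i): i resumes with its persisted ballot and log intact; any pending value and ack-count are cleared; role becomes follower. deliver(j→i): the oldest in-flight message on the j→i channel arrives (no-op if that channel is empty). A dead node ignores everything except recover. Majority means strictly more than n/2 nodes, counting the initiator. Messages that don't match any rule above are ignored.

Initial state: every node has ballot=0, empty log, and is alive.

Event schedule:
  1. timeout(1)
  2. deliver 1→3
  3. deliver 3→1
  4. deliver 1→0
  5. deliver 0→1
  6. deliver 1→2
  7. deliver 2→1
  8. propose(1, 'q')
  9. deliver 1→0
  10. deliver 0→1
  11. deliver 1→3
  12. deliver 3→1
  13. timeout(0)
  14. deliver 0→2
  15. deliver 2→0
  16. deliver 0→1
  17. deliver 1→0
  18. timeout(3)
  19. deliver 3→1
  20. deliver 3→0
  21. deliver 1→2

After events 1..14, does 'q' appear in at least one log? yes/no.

[1] timeout(1) → N1(cand b5 [-])
[2] deliver 1→3 → N3(foll b5 [-])
[3] deliver 3→1 → ∅
[4] deliver 1→0 → N0(foll b5 [-])
[5] deliver 0→1 → N1(lead b5 [-])
[6] deliver 1→2 → N2(foll b5 [-])
[7] deliver 2→1 → ∅
[8] propose(1,'q') → ∅
[9] deliver 1→0 → N0(foll b5 [q])
[10] deliver 0→1 → ∅
[11] deliver 1→3 → N3(foll b5 [q])
[12] deliver 3→1 → N1(lead b5 [q])
[13] timeout(0) → N0(cand b8 [q])
[14] deliver 0→2 → N2(foll b8 [-])

yes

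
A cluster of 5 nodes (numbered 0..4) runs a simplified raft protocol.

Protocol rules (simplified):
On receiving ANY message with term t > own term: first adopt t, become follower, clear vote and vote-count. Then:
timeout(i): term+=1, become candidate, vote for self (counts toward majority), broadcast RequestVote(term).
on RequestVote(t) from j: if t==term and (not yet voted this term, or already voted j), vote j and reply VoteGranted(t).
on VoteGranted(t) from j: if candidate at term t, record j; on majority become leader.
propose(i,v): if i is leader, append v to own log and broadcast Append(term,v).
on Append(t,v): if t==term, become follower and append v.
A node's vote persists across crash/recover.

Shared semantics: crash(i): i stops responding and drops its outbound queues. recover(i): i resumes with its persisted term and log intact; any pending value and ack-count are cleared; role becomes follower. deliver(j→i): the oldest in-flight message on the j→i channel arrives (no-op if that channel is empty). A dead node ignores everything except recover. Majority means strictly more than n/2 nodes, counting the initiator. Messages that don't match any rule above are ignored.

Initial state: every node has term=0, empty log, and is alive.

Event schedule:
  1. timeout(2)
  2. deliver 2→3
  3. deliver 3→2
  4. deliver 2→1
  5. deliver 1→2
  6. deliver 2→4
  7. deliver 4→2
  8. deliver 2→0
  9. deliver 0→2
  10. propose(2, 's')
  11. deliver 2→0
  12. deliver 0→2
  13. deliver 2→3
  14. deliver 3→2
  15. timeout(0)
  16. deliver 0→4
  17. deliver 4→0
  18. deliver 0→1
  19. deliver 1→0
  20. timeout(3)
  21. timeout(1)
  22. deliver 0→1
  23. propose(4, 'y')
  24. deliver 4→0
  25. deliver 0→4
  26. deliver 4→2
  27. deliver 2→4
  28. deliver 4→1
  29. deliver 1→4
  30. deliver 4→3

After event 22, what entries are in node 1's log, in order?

empty

step 1 timeout(2): 2={cand,t=1,log=-}
step 2 deliver 2→3: 3={foll,t=1,log=-}
step 3 deliver 3→2: —
step 4 deliver 2→1: 1={foll,t=1,log=-}
step 5 deliver 1→2: 2={lead,t=1,log=-}
step 6 deliver 2→4: 4={foll,t=1,log=-}
step 7 deliver 4→2: —
step 8 deliver 2→0: 0={foll,t=1,log=-}
step 9 deliver 0→2: —
step 10 propose(2,'s'): 2={lead,t=1,log=s}
step 11 deliver 2→0: 0={foll,t=1,log=s}
step 12 deliver 0→2: —
step 13 deliver 2→3: 3={foll,t=1,log=s}
step 14 deliver 3→2: —
step 15 timeout(0): 0={cand,t=2,log=s}
step 16 deliver 0→4: 4={foll,t=2,log=-}
step 17 deliver 4→0: —
step 18 deliver 0→1: 1={foll,t=2,log=-}
step 19 deliver 1→0: 0={lead,t=2,log=s}
step 20 timeout(3): 3={cand,t=2,log=s}
step 21 timeout(1): 1={cand,t=3,log=-}
step 22 deliver 0→1: —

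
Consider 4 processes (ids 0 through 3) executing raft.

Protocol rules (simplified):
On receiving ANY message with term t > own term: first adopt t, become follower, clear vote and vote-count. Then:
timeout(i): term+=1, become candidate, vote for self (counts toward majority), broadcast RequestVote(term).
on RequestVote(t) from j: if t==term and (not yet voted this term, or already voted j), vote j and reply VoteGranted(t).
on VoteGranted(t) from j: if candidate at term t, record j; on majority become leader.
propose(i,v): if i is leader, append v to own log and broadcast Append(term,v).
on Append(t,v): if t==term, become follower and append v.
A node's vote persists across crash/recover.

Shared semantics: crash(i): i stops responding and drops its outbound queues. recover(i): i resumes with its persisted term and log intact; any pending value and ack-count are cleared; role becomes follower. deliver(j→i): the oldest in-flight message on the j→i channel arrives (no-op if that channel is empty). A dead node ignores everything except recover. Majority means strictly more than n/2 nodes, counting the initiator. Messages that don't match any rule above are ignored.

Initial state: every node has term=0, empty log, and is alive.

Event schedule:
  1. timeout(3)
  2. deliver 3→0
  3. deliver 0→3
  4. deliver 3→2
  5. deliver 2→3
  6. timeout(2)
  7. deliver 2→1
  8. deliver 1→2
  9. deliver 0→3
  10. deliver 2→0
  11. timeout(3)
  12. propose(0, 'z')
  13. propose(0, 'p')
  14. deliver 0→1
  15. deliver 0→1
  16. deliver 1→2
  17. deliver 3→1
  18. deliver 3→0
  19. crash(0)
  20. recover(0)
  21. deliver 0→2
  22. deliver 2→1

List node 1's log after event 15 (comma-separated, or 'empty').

[1] timeout(3) → N3(cand t1 [-])
[2] deliver 3→0 → N0(foll t1 [-])
[3] deliver 0→3 → ∅
[4] deliver 3→2 → N2(foll t1 [-])
[5] deliver 2→3 → N3(lead t1 [-])
[6] timeout(2) → N2(cand t2 [-])
[7] deliver 2→1 → N1(foll t2 [-])
[8] deliver 1→2 → ∅
[9] deliver 0→3 → ∅
[10] deliver 2→0 → N0(foll t2 [-])
[11] timeout(3) → N3(cand t2 [-])
[12] propose(0,'z') → ∅
[13] propose(0,'p') → ∅
[14] deliver 0→1 → ∅
[15] deliver 0→1 → ∅

empty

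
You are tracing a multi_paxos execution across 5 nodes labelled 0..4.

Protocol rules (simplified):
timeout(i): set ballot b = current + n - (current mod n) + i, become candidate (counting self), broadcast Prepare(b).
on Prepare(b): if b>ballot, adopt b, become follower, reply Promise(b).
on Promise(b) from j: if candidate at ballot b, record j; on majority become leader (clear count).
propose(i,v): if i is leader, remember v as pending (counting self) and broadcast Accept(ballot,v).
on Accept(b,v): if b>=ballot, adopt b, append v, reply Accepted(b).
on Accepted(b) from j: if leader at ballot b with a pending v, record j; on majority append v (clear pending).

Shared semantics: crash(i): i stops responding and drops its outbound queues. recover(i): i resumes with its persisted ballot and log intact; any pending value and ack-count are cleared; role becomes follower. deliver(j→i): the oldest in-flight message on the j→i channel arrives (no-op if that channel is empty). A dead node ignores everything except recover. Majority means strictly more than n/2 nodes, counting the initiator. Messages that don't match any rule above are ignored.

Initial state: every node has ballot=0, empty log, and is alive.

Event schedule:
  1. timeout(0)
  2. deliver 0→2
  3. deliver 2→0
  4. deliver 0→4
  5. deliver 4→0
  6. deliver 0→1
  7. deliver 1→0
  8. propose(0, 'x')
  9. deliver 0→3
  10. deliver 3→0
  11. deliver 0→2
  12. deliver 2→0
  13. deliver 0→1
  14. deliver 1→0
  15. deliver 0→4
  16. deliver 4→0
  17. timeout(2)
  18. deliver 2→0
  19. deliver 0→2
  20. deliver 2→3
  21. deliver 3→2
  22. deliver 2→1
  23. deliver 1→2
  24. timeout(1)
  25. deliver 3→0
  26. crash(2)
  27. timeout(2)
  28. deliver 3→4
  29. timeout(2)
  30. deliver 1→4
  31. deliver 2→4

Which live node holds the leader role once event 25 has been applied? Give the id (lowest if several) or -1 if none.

2

1. timeout(0):  <0:cand b5 ->
2. deliver 0→2:  <2:foll b5 ->
3. deliver 2→0:  nop
4. deliver 0→4:  <4:foll b5 ->
5. deliver 4→0:  <0:lead b5 ->
6. deliver 0→1:  <1:foll b5 ->
7. deliver 1→0:  nop
8. propose(0,'x'):  nop
9. deliver 0→3:  <3:foll b5 ->
10. deliver 3→0:  nop
11. deliver 0→2:  <2:foll b5 x>
12. deliver 2→0:  nop
13. deliver 0→1:  <1:foll b5 x>
14. deliver 1→0:  <0:lead b5 x>
15. deliver 0→4:  <4:foll b5 x>
16. deliver 4→0:  nop
17. timeout(2):  <2:cand b12 x>
18. deliver 2→0:  <0:foll b12 x>
19. deliver 0→2:  nop
20. deliver 2→3:  <3:foll b12 ->
21. deliver 3→2:  <2:lead b12 x>
22. deliver 2→1:  <1:foll b12 x>
23. deliver 1→2:  nop
24. timeout(1):  <1:cand b16 x>
25. deliver 3→0:  nop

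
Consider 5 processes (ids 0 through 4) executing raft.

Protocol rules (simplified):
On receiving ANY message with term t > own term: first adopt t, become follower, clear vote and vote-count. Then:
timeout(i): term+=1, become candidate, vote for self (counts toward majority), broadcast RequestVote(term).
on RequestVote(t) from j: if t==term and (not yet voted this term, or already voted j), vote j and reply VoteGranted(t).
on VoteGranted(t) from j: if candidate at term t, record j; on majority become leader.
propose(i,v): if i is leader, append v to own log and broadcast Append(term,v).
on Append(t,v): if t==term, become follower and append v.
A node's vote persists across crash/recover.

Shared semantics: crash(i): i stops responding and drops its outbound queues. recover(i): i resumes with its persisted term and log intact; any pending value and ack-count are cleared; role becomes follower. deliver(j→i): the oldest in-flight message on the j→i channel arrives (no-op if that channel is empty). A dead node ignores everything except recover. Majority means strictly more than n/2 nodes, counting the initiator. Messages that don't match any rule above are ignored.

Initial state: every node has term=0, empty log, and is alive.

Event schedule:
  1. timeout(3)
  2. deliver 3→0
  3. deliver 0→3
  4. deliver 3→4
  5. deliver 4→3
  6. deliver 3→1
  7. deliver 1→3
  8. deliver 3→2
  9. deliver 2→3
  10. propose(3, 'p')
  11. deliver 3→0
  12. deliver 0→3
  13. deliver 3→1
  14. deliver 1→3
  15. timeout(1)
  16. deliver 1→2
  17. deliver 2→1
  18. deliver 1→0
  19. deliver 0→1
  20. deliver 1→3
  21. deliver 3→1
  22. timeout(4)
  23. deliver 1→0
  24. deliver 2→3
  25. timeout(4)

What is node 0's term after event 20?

1. timeout(3):  <3:cand t1 ->
2. deliver 3→0:  <0:foll t1 ->
3. deliver 0→3:  nop
4. deliver 3→4:  <4:foll t1 ->
5. deliver 4→3:  <3:lead t1 ->
6. deliver 3→1:  <1:foll t1 ->
7. deliver 1→3:  nop
8. deliver 3→2:  <2:foll t1 ->
9. deliver 2→3:  nop
10. propose(3,'p'):  <3:lead t1 p>
11. deliver 3→0:  <0:foll t1 p>
12. deliver 0→3:  nop
13. deliver 3→1:  <1:foll t1 p>
14. deliver 1→3:  nop
15. timeout(1):  <1:cand t2 p>
16. deliver 1→2:  <2:foll t2 ->
17. deliver 2→1:  nop
18. deliver 1→0:  <0:foll t2 p>
19. deliver 0→1:  <1:lead t2 p>
20. deliver 1→3:  <3:foll t2 p>

2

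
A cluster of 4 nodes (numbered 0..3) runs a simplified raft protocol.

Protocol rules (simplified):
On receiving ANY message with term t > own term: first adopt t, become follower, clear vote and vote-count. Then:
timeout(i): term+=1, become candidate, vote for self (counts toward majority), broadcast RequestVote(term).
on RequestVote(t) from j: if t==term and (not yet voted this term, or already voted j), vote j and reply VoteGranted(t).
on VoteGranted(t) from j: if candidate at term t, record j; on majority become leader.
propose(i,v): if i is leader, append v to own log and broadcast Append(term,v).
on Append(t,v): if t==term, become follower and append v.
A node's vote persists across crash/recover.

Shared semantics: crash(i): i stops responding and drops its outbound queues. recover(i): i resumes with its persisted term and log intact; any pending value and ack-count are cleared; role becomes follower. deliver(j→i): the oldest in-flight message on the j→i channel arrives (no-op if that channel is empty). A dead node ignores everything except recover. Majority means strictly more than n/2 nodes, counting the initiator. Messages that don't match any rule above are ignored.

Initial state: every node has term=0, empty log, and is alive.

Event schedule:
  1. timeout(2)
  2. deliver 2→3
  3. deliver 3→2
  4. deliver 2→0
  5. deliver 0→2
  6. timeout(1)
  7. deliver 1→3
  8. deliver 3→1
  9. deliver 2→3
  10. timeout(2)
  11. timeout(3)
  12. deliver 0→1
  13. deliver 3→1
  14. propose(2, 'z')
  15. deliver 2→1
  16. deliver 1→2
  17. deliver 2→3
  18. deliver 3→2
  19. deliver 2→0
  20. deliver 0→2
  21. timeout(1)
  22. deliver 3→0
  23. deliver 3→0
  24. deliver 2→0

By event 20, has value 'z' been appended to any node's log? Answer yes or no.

after 1 — timeout(2): n2:cand/t1/[-]
after 2 — deliver 2→3: n3:foll/t1/[-]
after 3 — deliver 3→2: ·
after 4 — deliver 2→0: n0:foll/t1/[-]
after 5 — deliver 0→2: n2:lead/t1/[-]
after 6 — timeout(1): n1:cand/t1/[-]
after 7 — deliver 1→3: ·
after 8 — deliver 3→1: ·
after 9 — deliver 2→3: ·
after 10 — timeout(2): n2:cand/t2/[-]
after 11 — timeout(3): n3:cand/t2/[-]
after 12 — deliver 0→1: ·
after 13 — deliver 3→1: n1:foll/t2/[-]
after 14 — propose(2,'z'): ·
after 15 — deliver 2→1: ·
after 16 — deliver 1→2: ·
after 17 — deliver 2→3: ·
after 18 — deliver 3→2: ·
after 19 — deliver 2→0: n0:foll/t2/[-]
after 20 — deliver 0→2: ·

no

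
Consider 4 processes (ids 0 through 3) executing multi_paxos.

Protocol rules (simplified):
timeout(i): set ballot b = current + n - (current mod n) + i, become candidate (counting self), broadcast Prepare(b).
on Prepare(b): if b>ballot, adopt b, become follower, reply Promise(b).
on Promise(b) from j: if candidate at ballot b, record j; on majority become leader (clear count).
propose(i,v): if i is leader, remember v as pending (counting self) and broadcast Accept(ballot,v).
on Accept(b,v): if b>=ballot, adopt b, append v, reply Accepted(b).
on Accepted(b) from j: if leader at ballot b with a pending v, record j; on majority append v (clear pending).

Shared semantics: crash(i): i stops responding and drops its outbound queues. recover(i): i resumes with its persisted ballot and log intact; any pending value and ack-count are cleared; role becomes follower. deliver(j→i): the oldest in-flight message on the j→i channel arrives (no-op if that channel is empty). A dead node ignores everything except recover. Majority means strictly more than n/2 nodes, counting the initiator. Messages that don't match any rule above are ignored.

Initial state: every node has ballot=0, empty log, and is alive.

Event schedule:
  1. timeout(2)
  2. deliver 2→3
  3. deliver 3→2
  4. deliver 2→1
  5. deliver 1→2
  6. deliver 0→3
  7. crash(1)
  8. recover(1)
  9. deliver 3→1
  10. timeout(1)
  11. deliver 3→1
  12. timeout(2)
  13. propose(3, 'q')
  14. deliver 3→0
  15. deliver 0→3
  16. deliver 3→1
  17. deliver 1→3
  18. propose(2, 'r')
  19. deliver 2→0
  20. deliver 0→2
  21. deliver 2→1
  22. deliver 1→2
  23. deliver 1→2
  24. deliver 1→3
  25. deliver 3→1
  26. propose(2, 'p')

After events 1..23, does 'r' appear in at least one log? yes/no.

1. timeout(2):  <2:cand b6 ->
2. deliver 2→3:  <3:foll b6 ->
3. deliver 3→2:  nop
4. deliver 2→1:  <1:foll b6 ->
5. deliver 1→2:  <2:lead b6 ->
6. deliver 0→3:  nop
7. crash(1):  <1:✗foll b6 ->
8. recover(1):  <1:foll b6 ->
9. deliver 3→1:  nop
10. timeout(1):  <1:cand b9 ->
11. deliver 3→1:  nop
12. timeout(2):  <2:cand b10 ->
13. propose(3,'q'):  nop
14. deliver 3→0:  nop
15. deliver 0→3:  nop
16. deliver 3→1:  nop
17. deliver 1→3:  <3:foll b9 ->
18. propose(2,'r'):  nop
19. deliver 2→0:  <0:foll b6 ->
20. deliver 0→2:  nop
21. deliver 2→1:  <1:foll b10 ->
22. deliver 1→2:  nop
23. deliver 1→2:  nop

no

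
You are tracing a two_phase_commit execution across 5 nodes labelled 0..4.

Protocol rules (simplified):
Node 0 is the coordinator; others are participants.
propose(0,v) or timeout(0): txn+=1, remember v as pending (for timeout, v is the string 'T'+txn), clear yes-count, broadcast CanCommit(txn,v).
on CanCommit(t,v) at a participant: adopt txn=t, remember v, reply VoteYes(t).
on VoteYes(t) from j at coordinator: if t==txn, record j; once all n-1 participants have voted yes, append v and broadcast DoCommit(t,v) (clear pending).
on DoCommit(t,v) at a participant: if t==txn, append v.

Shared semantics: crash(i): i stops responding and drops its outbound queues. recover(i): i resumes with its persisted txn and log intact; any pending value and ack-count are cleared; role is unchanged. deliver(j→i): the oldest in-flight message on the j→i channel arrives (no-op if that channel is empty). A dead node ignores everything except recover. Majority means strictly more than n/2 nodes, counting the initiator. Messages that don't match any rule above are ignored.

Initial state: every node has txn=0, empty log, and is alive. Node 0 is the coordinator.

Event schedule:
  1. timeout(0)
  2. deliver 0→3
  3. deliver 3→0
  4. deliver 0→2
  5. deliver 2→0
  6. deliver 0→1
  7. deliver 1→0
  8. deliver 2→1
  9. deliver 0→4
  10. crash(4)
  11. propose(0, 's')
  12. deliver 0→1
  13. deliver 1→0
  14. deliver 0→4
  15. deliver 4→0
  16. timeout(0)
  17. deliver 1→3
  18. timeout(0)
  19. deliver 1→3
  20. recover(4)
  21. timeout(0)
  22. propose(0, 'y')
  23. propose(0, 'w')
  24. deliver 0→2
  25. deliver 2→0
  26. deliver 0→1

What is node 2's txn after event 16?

1. timeout(0):  <0:coor t1 ->
2. deliver 0→3:  <3:part t1 ->
3. deliver 3→0:  nop
4. deliver 0→2:  <2:part t1 ->
5. deliver 2→0:  nop
6. deliver 0→1:  <1:part t1 ->
7. deliver 1→0:  nop
8. deliver 2→1:  nop
9. deliver 0→4:  <4:part t1 ->
10. crash(4):  <4:✗part t1 ->
11. propose(0,'s'):  <0:coor t2 ->
12. deliver 0→1:  <1:part t2 ->
13. deliver 1→0:  nop
14. deliver 0→4:  nop
15. deliver 4→0:  nop
16. timeout(0):  <0:coor t3 ->

1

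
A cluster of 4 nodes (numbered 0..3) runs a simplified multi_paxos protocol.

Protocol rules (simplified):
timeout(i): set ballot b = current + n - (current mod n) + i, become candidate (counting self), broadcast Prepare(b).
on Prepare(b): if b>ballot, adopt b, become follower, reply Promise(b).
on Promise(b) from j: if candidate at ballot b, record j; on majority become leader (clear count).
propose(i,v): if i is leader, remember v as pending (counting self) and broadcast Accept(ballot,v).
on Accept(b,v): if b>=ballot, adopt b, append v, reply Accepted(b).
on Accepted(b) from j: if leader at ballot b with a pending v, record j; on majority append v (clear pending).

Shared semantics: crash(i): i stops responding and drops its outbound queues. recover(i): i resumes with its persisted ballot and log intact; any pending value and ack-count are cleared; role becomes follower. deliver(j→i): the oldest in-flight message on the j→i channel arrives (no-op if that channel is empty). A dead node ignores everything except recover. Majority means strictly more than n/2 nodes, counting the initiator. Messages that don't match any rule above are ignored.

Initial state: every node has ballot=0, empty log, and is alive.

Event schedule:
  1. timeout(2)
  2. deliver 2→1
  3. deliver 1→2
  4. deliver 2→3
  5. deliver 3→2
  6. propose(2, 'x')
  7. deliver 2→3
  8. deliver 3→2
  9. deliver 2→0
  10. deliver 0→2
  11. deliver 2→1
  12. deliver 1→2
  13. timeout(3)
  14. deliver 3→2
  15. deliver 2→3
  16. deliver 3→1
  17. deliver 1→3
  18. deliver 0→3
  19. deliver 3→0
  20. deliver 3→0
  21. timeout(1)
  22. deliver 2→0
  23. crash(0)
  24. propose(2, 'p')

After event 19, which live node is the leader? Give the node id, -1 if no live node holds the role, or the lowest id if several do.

[1] timeout(2) → N2(cand b6 [-])
[2] deliver 2→1 → N1(foll b6 [-])
[3] deliver 1→2 → ∅
[4] deliver 2→3 → N3(foll b6 [-])
[5] deliver 3→2 → N2(lead b6 [-])
[6] propose(2,'x') → ∅
[7] deliver 2→3 → N3(foll b6 [x])
[8] deliver 3→2 → ∅
[9] deliver 2→0 → N0(foll b6 [-])
[10] deliver 0→2 → ∅
[11] deliver 2→1 → N1(foll b6 [x])
[12] deliver 1→2 → N2(lead b6 [x])
[13] timeout(3) → N3(cand b11 [x])
[14] deliver 3→2 → N2(foll b11 [x])
[15] deliver 2→3 → ∅
[16] deliver 3→1 → N1(foll b11 [x])
[17] deliver 1→3 → N3(lead b11 [x])
[18] deliver 0→3 → ∅
[19] deliver 3→0 → N0(foll b11 [-])

3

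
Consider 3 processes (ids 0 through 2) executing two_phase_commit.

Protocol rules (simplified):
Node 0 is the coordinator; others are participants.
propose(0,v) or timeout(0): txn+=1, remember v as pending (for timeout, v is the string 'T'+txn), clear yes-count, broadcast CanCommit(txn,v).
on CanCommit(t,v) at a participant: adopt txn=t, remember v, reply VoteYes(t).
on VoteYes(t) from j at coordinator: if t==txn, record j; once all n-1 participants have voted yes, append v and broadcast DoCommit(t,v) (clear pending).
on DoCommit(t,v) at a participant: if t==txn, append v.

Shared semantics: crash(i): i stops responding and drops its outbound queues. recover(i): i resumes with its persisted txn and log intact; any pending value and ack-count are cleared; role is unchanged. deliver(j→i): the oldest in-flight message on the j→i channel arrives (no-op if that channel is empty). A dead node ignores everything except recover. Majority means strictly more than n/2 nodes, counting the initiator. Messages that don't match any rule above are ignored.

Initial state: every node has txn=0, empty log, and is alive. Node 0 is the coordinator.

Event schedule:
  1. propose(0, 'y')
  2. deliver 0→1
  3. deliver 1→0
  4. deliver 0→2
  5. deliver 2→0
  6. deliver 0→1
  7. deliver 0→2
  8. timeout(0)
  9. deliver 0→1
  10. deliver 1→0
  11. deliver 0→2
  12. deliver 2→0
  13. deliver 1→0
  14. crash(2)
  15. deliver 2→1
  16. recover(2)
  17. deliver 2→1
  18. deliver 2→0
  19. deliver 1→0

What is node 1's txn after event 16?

e1 propose(0,'y'): 0[coor,t=1,-]
e2 deliver 0→1: 1[part,t=1,-]
e3 deliver 1→0: ·
e4 deliver 0→2: 2[part,t=1,-]
e5 deliver 2→0: 0[coor,t=1,y]
e6 deliver 0→1: 1[part,t=1,y]
e7 deliver 0→2: 2[part,t=1,y]
e8 timeout(0): 0[coor,t=2,y]
e9 deliver 0→1: 1[part,t=2,y]
e10 deliver 1→0: ·
e11 deliver 0→2: 2[part,t=2,y]
e12 deliver 2→0: 0[coor,t=2,y,T2]
e13 deliver 1→0: ·
e14 crash(2): 2[✗part,t=2,y]
e15 deliver 2→1: ·
e16 recover(2): 2[part,t=2,y]

2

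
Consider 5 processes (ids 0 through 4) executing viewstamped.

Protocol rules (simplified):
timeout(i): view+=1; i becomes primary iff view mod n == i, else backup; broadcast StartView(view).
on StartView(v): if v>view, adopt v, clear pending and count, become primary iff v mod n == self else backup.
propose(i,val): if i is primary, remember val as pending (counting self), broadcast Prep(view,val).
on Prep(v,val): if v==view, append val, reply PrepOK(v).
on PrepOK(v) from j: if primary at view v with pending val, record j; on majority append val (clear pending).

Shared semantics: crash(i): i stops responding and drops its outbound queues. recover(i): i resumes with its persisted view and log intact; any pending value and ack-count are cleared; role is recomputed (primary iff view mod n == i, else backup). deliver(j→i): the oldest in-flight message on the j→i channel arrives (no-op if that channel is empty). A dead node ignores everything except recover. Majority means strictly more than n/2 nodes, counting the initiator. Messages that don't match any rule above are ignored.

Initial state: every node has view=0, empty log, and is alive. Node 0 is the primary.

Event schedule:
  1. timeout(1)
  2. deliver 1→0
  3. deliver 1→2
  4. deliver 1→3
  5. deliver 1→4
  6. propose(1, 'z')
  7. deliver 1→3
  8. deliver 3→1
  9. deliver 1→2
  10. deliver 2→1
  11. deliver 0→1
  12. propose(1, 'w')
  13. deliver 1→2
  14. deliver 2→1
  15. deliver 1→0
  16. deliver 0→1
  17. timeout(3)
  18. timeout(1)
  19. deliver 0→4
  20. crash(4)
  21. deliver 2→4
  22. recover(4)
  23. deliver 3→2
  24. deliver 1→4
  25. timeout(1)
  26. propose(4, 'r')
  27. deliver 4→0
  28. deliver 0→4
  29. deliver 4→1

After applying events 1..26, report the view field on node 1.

e1 timeout(1): 1[prim,v=1,-]
e2 deliver 1→0: 0[back,v=1,-]
e3 deliver 1→2: 2[back,v=1,-]
e4 deliver 1→3: 3[back,v=1,-]
e5 deliver 1→4: 4[back,v=1,-]
e6 propose(1,'z'): ·
e7 deliver 1→3: 3[back,v=1,z]
e8 deliver 3→1: ·
e9 deliver 1→2: 2[back,v=1,z]
e10 deliver 2→1: 1[prim,v=1,z]
e11 deliver 0→1: ·
e12 propose(1,'w'): ·
e13 deliver 1→2: 2[back,v=1,z,w]
e14 deliver 2→1: ·
e15 deliver 1→0: 0[back,v=1,z]
e16 deliver 0→1: 1[prim,v=1,z,w]
e17 timeout(3): 3[back,v=2,z]
e18 timeout(1): 1[back,v=2,z,w]
e19 deliver 0→4: ·
e20 crash(4): 4[✗back,v=1,-]
e21 deliver 2→4: ·
e22 recover(4): 4[back,v=1,-]
e23 deliver 3→2: 2[prim,v=2,z,w]
e24 deliver 1→4: 4[back,v=1,z]
e25 timeout(1): 1[back,v=3,z,w]
e26 propose(4,'r'): ·

3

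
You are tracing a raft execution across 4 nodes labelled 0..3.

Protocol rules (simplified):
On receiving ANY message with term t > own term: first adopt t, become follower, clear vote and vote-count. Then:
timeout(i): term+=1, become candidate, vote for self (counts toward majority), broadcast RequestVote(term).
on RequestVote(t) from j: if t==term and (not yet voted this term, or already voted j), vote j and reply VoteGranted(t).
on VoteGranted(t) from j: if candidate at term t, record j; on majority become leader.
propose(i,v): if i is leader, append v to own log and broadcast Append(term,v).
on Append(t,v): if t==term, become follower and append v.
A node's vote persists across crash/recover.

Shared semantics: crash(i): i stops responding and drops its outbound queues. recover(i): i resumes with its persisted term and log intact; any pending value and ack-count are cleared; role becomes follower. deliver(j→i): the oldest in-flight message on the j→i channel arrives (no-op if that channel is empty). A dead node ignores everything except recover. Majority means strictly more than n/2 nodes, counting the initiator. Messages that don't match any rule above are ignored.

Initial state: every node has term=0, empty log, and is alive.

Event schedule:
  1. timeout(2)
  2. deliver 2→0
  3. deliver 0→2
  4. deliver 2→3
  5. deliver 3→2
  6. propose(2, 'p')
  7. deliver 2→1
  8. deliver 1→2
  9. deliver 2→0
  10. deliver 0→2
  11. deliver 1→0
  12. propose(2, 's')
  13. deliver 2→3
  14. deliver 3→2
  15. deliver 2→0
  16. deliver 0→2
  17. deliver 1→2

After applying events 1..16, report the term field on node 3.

e1 timeout(2): 2[cand,t=1,-]
e2 deliver 2→0: 0[foll,t=1,-]
e3 deliver 0→2: ·
e4 deliver 2→3: 3[foll,t=1,-]
e5 deliver 3→2: 2[lead,t=1,-]
e6 propose(2,'p'): 2[lead,t=1,p]
e7 deliver 2→1: 1[foll,t=1,-]
e8 deliver 1→2: ·
e9 deliver 2→0: 0[foll,t=1,p]
e10 deliver 0→2: ·
e11 deliver 1→0: ·
e12 propose(2,'s'): 2[lead,t=1,p,s]
e13 deliver 2→3: 3[foll,t=1,p]
e14 deliver 3→2: ·
e15 deliver 2→0: 0[foll,t=1,p,s]
e16 deliver 0→2: ·

1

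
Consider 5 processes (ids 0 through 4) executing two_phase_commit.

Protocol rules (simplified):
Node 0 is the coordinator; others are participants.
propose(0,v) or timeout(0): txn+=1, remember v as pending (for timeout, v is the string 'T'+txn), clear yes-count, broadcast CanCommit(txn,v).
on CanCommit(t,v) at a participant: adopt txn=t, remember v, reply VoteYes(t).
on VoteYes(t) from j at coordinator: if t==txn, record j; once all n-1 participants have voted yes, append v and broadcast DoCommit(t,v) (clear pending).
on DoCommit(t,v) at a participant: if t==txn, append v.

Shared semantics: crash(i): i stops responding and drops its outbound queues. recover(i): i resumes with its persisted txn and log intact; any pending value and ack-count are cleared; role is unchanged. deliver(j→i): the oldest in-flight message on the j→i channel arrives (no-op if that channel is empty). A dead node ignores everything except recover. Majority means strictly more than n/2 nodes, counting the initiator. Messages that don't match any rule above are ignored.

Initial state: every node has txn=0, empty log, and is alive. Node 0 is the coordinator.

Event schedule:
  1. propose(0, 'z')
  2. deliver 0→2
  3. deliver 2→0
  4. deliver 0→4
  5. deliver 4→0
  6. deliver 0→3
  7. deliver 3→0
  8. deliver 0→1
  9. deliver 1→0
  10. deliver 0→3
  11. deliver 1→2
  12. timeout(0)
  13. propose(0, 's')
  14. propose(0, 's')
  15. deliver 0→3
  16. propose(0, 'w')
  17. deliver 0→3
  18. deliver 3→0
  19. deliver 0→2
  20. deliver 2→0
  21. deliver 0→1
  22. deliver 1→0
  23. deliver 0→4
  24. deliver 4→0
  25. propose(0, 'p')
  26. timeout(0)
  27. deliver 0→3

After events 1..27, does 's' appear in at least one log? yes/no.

after 1 — propose(0,'z'): n0:coor/t1/[-]
after 2 — deliver 0→2: n2:part/t1/[-]
after 3 — deliver 2→0: ·
after 4 — deliver 0→4: n4:part/t1/[-]
after 5 — deliver 4→0: ·
after 6 — deliver 0→3: n3:part/t1/[-]
after 7 — deliver 3→0: ·
after 8 — deliver 0→1: n1:part/t1/[-]
after 9 — deliver 1→0: n0:coor/t1/[z]
after 10 — deliver 0→3: n3:part/t1/[z]
after 11 — deliver 1→2: ·
after 12 — timeout(0): n0:coor/t2/[z]
after 13 — propose(0,'s'): n0:coor/t3/[z]
after 14 — propose(0,'s'): n0:coor/t4/[z]
after 15 — deliver 0→3: n3:part/t2/[z]
after 16 — propose(0,'w'): n0:coor/t5/[z]
after 17 — deliver 0→3: n3:part/t3/[z]
after 18 — deliver 3→0: ·
after 19 — deliver 0→2: n2:part/t1/[z]
after 20 — deliver 2→0: ·
after 21 — deliver 0→1: n1:part/t1/[z]
after 22 — deliver 1→0: ·
after 23 — deliver 0→4: n4:part/t1/[z]
after 24 — deliver 4→0: ·
after 25 — propose(0,'p'): n0:coor/t6/[z]
after 26 — timeout(0): n0:coor/t7/[z]
after 27 — deliver 0→3: n3:part/t4/[z]

no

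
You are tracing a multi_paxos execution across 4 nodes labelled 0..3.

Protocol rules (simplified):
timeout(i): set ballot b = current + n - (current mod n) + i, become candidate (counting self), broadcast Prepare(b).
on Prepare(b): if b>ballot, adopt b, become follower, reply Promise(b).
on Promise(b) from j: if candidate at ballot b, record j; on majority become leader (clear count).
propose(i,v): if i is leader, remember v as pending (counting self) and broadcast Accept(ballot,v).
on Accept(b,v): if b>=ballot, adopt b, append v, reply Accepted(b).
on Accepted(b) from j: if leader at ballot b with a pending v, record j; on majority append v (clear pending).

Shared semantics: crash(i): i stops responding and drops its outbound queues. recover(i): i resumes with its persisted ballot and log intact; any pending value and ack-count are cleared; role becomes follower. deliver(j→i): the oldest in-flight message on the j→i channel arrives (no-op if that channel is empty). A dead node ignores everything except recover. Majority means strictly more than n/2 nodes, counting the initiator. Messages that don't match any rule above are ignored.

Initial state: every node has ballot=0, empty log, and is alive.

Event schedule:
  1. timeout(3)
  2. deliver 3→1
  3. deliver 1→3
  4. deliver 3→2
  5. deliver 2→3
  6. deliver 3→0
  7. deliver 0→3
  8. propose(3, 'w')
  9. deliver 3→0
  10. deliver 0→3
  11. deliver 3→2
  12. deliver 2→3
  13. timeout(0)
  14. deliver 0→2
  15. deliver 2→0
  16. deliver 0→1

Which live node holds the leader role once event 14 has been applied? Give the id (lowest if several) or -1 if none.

3

[1] timeout(3) → N3(cand b7 [-])
[2] deliver 3→1 → N1(foll b7 [-])
[3] deliver 1→3 → ∅
[4] deliver 3→2 → N2(foll b7 [-])
[5] deliver 2→3 → N3(lead b7 [-])
[6] deliver 3→0 → N0(foll b7 [-])
[7] deliver 0→3 → ∅
[8] propose(3,'w') → ∅
[9] deliver 3→0 → N0(foll b7 [w])
[10] deliver 0→3 → ∅
[11] deliver 3→2 → N2(foll b7 [w])
[12] deliver 2→3 → N3(lead b7 [w])
[13] timeout(0) → N0(cand b8 [w])
[14] deliver 0→2 → N2(foll b8 [w])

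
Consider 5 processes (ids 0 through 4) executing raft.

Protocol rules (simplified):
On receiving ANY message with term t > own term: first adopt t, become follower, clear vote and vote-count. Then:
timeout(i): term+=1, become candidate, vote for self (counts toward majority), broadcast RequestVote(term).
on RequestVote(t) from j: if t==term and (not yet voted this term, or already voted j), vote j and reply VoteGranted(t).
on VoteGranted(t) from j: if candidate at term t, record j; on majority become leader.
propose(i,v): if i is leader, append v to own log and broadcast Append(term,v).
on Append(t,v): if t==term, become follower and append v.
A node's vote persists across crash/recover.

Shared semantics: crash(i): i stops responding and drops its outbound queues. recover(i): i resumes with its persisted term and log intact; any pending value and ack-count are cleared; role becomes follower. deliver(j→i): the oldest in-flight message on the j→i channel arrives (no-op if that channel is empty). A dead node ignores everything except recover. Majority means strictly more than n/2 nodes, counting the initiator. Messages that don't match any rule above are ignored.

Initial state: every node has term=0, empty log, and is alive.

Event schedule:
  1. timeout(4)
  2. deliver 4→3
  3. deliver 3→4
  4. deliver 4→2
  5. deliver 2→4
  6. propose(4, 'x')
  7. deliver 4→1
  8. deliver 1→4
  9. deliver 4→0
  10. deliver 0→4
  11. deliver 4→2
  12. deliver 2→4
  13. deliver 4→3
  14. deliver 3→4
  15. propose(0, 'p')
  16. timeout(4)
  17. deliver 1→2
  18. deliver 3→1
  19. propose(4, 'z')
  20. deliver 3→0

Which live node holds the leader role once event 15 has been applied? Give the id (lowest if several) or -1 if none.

after 1 — timeout(4): n4:cand/t1/[-]
after 2 — deliver 4→3: n3:foll/t1/[-]
after 3 — deliver 3→4: ·
after 4 — deliver 4→2: n2:foll/t1/[-]
after 5 — deliver 2→4: n4:lead/t1/[-]
after 6 — propose(4,'x'): n4:lead/t1/[x]
after 7 — deliver 4→1: n1:foll/t1/[-]
after 8 — deliver 1→4: ·
after 9 — deliver 4→0: n0:foll/t1/[-]
after 10 — deliver 0→4: ·
after 11 — deliver 4→2: n2:foll/t1/[x]
after 12 — deliver 2→4: ·
after 13 — deliver 4→3: n3:foll/t1/[x]
after 14 — deliver 3→4: ·
after 15 — propose(0,'p'): ·

4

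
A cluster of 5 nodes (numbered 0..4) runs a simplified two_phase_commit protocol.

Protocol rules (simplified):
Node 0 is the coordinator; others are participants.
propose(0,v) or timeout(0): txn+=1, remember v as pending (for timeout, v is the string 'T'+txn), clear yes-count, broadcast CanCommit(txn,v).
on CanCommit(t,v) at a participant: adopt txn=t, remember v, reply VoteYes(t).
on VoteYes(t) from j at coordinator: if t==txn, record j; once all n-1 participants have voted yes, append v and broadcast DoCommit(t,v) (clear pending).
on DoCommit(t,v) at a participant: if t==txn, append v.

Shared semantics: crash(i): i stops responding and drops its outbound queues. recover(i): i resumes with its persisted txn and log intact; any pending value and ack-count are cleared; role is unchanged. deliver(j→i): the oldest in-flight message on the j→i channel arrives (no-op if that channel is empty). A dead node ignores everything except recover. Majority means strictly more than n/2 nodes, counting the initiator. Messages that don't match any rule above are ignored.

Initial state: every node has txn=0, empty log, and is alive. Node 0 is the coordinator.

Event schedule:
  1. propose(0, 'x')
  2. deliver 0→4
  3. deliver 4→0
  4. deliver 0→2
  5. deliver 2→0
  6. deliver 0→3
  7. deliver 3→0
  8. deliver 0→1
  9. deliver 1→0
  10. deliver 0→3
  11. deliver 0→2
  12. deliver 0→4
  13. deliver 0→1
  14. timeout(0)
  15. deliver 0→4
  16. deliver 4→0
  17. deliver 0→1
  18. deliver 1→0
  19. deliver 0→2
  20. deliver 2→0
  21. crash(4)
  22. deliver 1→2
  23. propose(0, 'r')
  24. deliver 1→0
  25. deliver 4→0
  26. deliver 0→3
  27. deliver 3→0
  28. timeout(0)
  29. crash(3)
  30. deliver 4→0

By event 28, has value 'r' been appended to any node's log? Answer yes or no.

step 1 propose(0,'x'): 0={coor,t=1,log=-}
step 2 deliver 0→4: 4={part,t=1,log=-}
step 3 deliver 4→0: —
step 4 deliver 0→2: 2={part,t=1,log=-}
step 5 deliver 2→0: —
step 6 deliver 0→3: 3={part,t=1,log=-}
step 7 deliver 3→0: —
step 8 deliver 0→1: 1={part,t=1,log=-}
step 9 deliver 1→0: 0={coor,t=1,log=x}
step 10 deliver 0→3: 3={part,t=1,log=x}
step 11 deliver 0→2: 2={part,t=1,log=x}
step 12 deliver 0→4: 4={part,t=1,log=x}
step 13 deliver 0→1: 1={part,t=1,log=x}
step 14 timeout(0): 0={coor,t=2,log=x}
step 15 deliver 0→4: 4={part,t=2,log=x}
step 16 deliver 4→0: —
step 17 deliver 0→1: 1={part,t=2,log=x}
step 18 deliver 1→0: —
step 19 deliver 0→2: 2={part,t=2,log=x}
step 20 deliver 2→0: —
step 21 crash(4): 4={✗part,t=2,log=x}
step 22 deliver 1→2: —
step 23 propose(0,'r'): 0={coor,t=3,log=x}
step 24 deliver 1→0: —
step 25 deliver 4→0: —
step 26 deliver 0→3: 3={part,t=2,log=x}
step 27 deliver 3→0: —
step 28 timeout(0): 0={coor,t=4,log=x}

no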